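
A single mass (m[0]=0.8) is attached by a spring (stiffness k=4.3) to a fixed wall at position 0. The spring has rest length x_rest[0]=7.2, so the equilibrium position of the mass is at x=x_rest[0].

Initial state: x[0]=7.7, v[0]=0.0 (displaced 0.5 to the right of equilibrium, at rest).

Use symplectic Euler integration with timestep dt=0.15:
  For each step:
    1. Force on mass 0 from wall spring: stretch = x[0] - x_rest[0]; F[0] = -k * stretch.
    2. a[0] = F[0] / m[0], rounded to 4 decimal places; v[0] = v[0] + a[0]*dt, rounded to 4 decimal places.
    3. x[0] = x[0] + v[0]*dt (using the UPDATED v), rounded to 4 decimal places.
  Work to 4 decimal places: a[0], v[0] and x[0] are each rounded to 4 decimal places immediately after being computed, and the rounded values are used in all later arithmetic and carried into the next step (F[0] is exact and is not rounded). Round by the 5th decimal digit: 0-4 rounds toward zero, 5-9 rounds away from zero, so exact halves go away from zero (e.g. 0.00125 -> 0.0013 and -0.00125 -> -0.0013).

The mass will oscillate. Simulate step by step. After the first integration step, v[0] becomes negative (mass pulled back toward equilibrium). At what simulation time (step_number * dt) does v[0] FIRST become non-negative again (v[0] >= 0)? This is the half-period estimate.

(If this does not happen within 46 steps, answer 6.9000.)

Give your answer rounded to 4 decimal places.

Step 0: x=[7.7000] v=[0.0000]
Step 1: x=[7.6395] v=[-0.4031]
Step 2: x=[7.5259] v=[-0.7574]
Step 3: x=[7.3729] v=[-1.0202]
Step 4: x=[7.1990] v=[-1.1596]
Step 5: x=[7.0252] v=[-1.1588]
Step 6: x=[6.8725] v=[-1.0179]
Step 7: x=[6.7594] v=[-0.7539]
Step 8: x=[6.6996] v=[-0.3987]
Step 9: x=[6.7003] v=[0.0048]
First v>=0 after going negative at step 9, time=1.3500

Answer: 1.3500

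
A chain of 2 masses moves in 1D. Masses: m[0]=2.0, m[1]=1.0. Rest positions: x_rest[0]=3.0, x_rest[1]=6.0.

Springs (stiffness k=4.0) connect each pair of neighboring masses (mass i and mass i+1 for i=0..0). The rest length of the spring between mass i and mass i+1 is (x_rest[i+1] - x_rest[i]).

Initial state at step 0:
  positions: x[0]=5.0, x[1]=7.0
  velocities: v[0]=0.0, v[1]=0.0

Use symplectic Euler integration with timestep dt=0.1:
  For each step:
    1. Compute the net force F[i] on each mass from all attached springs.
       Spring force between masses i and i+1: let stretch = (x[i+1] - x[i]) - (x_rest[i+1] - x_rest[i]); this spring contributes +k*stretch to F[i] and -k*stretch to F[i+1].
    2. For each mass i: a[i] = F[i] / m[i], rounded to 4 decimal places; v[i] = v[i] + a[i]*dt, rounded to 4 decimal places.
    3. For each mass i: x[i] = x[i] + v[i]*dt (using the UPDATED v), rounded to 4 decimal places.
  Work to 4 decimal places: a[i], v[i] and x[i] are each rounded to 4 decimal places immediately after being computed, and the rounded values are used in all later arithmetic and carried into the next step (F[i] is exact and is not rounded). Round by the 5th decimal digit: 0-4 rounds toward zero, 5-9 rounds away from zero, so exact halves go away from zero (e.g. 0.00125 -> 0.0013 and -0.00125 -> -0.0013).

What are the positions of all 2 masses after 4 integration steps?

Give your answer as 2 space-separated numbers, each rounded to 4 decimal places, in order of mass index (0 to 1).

Step 0: x=[5.0000 7.0000] v=[0.0000 0.0000]
Step 1: x=[4.9800 7.0400] v=[-0.2000 0.4000]
Step 2: x=[4.9412 7.1176] v=[-0.3880 0.7760]
Step 3: x=[4.8859 7.2281] v=[-0.5527 1.1054]
Step 4: x=[4.8175 7.3650] v=[-0.6843 1.3685]

Answer: 4.8175 7.3650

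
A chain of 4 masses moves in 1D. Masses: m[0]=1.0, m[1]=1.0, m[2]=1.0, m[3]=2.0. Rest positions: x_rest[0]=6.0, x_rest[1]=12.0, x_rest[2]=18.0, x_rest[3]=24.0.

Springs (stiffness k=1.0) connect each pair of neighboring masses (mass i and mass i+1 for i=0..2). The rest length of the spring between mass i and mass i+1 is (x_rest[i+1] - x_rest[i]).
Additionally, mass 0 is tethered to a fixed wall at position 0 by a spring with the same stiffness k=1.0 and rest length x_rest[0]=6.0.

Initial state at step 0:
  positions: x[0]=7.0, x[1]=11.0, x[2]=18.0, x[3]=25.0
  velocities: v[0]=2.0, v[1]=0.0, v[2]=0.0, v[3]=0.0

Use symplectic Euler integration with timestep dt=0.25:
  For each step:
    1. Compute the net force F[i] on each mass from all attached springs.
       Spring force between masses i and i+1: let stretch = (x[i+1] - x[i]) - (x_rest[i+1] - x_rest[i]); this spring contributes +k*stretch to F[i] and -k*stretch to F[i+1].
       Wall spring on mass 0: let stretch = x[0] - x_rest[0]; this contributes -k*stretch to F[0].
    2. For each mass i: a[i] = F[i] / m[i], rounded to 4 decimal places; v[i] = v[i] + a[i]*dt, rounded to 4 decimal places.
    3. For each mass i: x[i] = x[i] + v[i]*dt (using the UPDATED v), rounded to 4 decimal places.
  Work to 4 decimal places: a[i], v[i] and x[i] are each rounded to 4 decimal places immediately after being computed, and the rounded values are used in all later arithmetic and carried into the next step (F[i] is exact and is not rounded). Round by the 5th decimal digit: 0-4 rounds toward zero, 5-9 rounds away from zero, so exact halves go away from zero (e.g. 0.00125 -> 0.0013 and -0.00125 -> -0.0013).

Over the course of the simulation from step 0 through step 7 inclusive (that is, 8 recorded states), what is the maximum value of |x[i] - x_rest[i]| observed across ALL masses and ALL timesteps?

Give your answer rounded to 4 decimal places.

Step 0: x=[7.0000 11.0000 18.0000 25.0000] v=[2.0000 0.0000 0.0000 0.0000]
Step 1: x=[7.3125 11.1875 18.0000 24.9688] v=[1.2500 0.7500 0.0000 -0.1250]
Step 2: x=[7.4102 11.5586 18.0098 24.9073] v=[0.3906 1.4844 0.0391 -0.2461]
Step 3: x=[7.3040 12.0736 18.0475 24.8177] v=[-0.4249 2.0601 0.1507 -0.3583]
Step 4: x=[7.0394 12.6639 18.1350 24.7041] v=[-1.0585 2.3612 0.3498 -0.4546]
Step 5: x=[6.6864 13.2446 18.2911 24.5727] v=[-1.4122 2.3229 0.6243 -0.5258]
Step 6: x=[6.3253 13.7309 18.5244 24.4325] v=[-1.4443 1.9450 0.9331 -0.5610]
Step 7: x=[6.0318 14.0539 18.8274 24.2951] v=[-1.1742 1.2920 1.2118 -0.5495]
Max displacement = 2.0539

Answer: 2.0539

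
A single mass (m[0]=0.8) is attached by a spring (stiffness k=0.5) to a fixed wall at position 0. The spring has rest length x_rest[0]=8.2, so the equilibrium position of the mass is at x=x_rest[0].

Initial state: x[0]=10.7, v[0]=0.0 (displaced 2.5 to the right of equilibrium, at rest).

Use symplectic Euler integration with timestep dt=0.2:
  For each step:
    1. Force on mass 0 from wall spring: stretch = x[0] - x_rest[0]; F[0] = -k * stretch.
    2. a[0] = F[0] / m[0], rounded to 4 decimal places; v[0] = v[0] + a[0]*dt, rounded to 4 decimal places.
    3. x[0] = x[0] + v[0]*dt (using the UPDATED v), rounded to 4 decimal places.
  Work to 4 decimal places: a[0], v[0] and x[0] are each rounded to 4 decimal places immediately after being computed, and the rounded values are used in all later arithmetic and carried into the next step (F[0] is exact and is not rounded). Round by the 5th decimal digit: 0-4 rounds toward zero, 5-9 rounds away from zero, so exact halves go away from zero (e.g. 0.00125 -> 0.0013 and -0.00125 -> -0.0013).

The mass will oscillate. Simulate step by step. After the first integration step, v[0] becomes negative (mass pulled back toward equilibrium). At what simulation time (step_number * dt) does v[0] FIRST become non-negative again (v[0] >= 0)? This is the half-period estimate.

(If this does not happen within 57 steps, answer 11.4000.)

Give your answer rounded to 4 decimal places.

Step 0: x=[10.7000] v=[0.0000]
Step 1: x=[10.6375] v=[-0.3125]
Step 2: x=[10.5141] v=[-0.6172]
Step 3: x=[10.3328] v=[-0.9065]
Step 4: x=[10.0982] v=[-1.1731]
Step 5: x=[9.8161] v=[-1.4104]
Step 6: x=[9.4936] v=[-1.6124]
Step 7: x=[9.1388] v=[-1.7741]
Step 8: x=[8.7605] v=[-1.8915]
Step 9: x=[8.3682] v=[-1.9616]
Step 10: x=[7.9717] v=[-1.9826]
Step 11: x=[7.5809] v=[-1.9541]
Step 12: x=[7.2056] v=[-1.8767]
Step 13: x=[6.8551] v=[-1.7524]
Step 14: x=[6.5382] v=[-1.5843]
Step 15: x=[6.2629] v=[-1.3766]
Step 16: x=[6.0360] v=[-1.1345]
Step 17: x=[5.8632] v=[-0.8640]
Step 18: x=[5.7488] v=[-0.5719]
Step 19: x=[5.6957] v=[-0.2655]
Step 20: x=[5.7052] v=[0.0475]
First v>=0 after going negative at step 20, time=4.0000

Answer: 4.0000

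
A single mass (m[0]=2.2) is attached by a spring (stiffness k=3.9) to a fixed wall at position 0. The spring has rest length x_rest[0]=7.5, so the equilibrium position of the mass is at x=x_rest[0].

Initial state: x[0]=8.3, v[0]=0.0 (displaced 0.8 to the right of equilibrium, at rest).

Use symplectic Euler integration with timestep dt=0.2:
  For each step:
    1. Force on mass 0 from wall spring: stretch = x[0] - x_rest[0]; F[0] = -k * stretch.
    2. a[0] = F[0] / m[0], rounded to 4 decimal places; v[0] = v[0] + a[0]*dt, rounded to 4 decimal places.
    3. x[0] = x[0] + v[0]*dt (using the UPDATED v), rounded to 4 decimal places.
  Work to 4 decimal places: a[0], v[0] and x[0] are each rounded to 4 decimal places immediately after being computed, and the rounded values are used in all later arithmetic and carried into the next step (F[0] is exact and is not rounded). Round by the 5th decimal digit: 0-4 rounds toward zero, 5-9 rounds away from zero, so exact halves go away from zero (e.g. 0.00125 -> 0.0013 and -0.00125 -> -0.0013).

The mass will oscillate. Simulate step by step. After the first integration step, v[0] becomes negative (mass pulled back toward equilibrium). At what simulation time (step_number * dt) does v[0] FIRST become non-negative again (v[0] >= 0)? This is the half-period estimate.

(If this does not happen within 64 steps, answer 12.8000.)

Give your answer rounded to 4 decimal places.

Step 0: x=[8.3000] v=[0.0000]
Step 1: x=[8.2433] v=[-0.2836]
Step 2: x=[8.1339] v=[-0.5471]
Step 3: x=[7.9795] v=[-0.7718]
Step 4: x=[7.7911] v=[-0.9418]
Step 5: x=[7.5821] v=[-1.0450]
Step 6: x=[7.3673] v=[-1.0741]
Step 7: x=[7.1619] v=[-1.0271]
Step 8: x=[6.9805] v=[-0.9072]
Step 9: x=[6.8359] v=[-0.7230]
Step 10: x=[6.7384] v=[-0.4875]
Step 11: x=[6.6949] v=[-0.2175]
Step 12: x=[6.7085] v=[0.0679]
First v>=0 after going negative at step 12, time=2.4000

Answer: 2.4000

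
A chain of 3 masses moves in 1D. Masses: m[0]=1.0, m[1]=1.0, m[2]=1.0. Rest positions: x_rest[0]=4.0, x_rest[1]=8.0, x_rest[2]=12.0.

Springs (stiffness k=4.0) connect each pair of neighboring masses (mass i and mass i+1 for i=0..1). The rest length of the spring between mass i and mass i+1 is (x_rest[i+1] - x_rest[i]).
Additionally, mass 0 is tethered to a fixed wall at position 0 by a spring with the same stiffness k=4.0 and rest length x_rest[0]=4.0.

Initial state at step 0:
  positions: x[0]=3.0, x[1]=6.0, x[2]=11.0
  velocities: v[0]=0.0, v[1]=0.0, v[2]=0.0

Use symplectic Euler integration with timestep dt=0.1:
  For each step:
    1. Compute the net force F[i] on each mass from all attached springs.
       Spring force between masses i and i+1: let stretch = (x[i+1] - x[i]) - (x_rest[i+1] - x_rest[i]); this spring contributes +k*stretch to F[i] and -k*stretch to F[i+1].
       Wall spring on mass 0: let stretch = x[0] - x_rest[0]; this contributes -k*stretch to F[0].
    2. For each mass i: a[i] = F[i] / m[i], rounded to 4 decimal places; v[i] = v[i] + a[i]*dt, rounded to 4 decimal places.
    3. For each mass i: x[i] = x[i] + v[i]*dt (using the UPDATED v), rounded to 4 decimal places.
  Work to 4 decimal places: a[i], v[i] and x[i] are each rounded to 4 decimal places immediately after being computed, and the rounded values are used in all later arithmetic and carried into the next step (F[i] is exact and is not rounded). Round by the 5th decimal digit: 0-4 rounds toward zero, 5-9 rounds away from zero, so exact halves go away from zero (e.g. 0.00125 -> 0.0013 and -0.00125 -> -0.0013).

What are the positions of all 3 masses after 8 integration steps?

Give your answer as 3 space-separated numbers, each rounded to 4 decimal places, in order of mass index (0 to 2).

Step 0: x=[3.0000 6.0000 11.0000] v=[0.0000 0.0000 0.0000]
Step 1: x=[3.0000 6.0800 10.9600] v=[0.0000 0.8000 -0.4000]
Step 2: x=[3.0032 6.2320 10.8848] v=[0.0320 1.5200 -0.7520]
Step 3: x=[3.0154 6.4410 10.7835] v=[0.1222 2.0896 -1.0131]
Step 4: x=[3.0440 6.6866 10.6685] v=[0.2863 2.4564 -1.1501]
Step 5: x=[3.0966 6.9458 10.5542] v=[0.5257 2.5921 -1.1429]
Step 6: x=[3.1793 7.1954 10.4556] v=[0.8267 2.4958 -0.9863]
Step 7: x=[3.2954 7.4147 10.3866] v=[1.1614 2.1934 -0.6904]
Step 8: x=[3.4445 7.5881 10.3587] v=[1.4910 1.7344 -0.2792]

Answer: 3.4445 7.5881 10.3587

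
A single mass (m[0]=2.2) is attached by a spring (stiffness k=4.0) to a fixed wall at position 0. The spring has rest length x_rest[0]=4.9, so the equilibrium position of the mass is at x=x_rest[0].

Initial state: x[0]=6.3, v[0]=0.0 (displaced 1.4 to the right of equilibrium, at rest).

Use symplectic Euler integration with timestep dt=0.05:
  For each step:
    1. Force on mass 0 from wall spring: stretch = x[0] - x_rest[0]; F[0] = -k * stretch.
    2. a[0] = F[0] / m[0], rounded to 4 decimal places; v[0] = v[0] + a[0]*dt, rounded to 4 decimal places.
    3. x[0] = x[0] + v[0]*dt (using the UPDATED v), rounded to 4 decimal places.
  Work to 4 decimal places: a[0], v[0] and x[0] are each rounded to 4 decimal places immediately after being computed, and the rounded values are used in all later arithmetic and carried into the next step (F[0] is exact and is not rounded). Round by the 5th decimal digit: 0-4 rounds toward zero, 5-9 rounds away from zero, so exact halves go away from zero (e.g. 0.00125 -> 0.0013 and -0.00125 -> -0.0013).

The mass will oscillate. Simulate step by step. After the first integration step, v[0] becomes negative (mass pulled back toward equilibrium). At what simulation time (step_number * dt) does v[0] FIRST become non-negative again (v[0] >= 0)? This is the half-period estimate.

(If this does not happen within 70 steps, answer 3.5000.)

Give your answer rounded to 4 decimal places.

Answer: 2.3500

Derivation:
Step 0: x=[6.3000] v=[0.0000]
Step 1: x=[6.2936] v=[-0.1273]
Step 2: x=[6.2809] v=[-0.2540]
Step 3: x=[6.2619] v=[-0.3795]
Step 4: x=[6.2367] v=[-0.5033]
Step 5: x=[6.2055] v=[-0.6248]
Step 6: x=[6.1683] v=[-0.7435]
Step 7: x=[6.1254] v=[-0.8588]
Step 8: x=[6.0769] v=[-0.9702]
Step 9: x=[6.0230] v=[-1.0772]
Step 10: x=[5.9640] v=[-1.1793]
Step 11: x=[5.9002] v=[-1.2760]
Step 12: x=[5.8319] v=[-1.3669]
Step 13: x=[5.7593] v=[-1.4516]
Step 14: x=[5.6828] v=[-1.5297]
Step 15: x=[5.6028] v=[-1.6009]
Step 16: x=[5.5196] v=[-1.6648]
Step 17: x=[5.4335] v=[-1.7211]
Step 18: x=[5.3450] v=[-1.7696]
Step 19: x=[5.2545] v=[-1.8101]
Step 20: x=[5.1624] v=[-1.8423]
Step 21: x=[5.0691] v=[-1.8662]
Step 22: x=[4.9750] v=[-1.8816]
Step 23: x=[4.8806] v=[-1.8884]
Step 24: x=[4.7863] v=[-1.8866]
Step 25: x=[4.6925] v=[-1.8763]
Step 26: x=[4.5996] v=[-1.8574]
Step 27: x=[4.5081] v=[-1.8301]
Step 28: x=[4.4184] v=[-1.7945]
Step 29: x=[4.3309] v=[-1.7507]
Step 30: x=[4.2460] v=[-1.6990]
Step 31: x=[4.1640] v=[-1.6395]
Step 32: x=[4.0854] v=[-1.5726]
Step 33: x=[4.0105] v=[-1.4985]
Step 34: x=[3.9396] v=[-1.4176]
Step 35: x=[3.8731] v=[-1.3303]
Step 36: x=[3.8113] v=[-1.2369]
Step 37: x=[3.7544] v=[-1.1379]
Step 38: x=[3.7027] v=[-1.0338]
Step 39: x=[3.6565] v=[-0.9250]
Step 40: x=[3.6159] v=[-0.8120]
Step 41: x=[3.5811] v=[-0.6953]
Step 42: x=[3.5523] v=[-0.5754]
Step 43: x=[3.5297] v=[-0.4529]
Step 44: x=[3.5133] v=[-0.3283]
Step 45: x=[3.5032] v=[-0.2022]
Step 46: x=[3.4994] v=[-0.0752]
Step 47: x=[3.5020] v=[0.0521]
First v>=0 after going negative at step 47, time=2.3500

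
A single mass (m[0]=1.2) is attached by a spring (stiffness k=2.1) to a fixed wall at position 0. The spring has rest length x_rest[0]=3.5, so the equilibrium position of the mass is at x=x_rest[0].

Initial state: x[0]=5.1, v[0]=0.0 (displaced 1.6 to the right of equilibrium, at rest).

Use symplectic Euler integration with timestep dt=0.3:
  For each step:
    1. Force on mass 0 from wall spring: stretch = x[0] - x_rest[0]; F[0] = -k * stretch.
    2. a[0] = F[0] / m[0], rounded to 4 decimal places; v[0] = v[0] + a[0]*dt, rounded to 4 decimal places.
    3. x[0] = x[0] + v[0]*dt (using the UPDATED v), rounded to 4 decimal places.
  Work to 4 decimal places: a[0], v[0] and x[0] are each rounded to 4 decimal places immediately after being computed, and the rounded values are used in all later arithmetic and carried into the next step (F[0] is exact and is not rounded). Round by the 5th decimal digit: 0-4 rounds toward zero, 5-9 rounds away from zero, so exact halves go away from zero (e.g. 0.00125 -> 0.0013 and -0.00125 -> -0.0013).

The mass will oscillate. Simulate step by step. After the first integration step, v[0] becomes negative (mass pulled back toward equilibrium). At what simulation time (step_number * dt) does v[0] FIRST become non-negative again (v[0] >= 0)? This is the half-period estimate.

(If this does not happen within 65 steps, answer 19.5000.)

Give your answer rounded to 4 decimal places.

Step 0: x=[5.1000] v=[0.0000]
Step 1: x=[4.8480] v=[-0.8400]
Step 2: x=[4.3837] v=[-1.5477]
Step 3: x=[3.7802] v=[-2.0117]
Step 4: x=[3.1326] v=[-2.1588]
Step 5: x=[2.5428] v=[-1.9659]
Step 6: x=[2.1038] v=[-1.4634]
Step 7: x=[1.8847] v=[-0.7304]
Step 8: x=[1.9200] v=[0.1176]
First v>=0 after going negative at step 8, time=2.4000

Answer: 2.4000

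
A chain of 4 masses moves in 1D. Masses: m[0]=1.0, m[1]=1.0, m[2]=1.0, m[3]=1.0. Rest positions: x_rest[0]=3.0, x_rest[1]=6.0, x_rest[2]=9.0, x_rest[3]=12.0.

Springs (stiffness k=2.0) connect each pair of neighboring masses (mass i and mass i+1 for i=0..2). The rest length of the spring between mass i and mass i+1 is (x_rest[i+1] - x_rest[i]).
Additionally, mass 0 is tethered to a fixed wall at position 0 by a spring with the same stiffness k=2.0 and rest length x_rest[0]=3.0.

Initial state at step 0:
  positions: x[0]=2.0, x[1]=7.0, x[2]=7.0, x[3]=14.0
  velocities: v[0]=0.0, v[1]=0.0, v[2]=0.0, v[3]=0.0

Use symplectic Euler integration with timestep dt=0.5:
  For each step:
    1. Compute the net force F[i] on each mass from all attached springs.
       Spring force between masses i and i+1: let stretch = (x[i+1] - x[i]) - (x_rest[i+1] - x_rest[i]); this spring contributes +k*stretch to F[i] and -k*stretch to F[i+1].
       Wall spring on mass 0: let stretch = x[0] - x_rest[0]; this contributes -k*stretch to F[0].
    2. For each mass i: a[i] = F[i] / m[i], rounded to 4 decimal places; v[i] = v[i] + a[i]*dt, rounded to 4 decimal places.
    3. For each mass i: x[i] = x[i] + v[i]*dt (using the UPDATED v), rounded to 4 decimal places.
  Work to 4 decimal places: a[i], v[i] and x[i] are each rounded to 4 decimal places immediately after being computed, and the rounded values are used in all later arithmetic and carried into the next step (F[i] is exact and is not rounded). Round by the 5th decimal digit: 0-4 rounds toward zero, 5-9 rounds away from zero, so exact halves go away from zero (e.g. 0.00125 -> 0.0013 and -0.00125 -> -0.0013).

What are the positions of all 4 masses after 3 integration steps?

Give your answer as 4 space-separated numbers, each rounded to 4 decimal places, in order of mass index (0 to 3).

Answer: 2.5000 7.7500 8.8750 11.5000

Derivation:
Step 0: x=[2.0000 7.0000 7.0000 14.0000] v=[0.0000 0.0000 0.0000 0.0000]
Step 1: x=[3.5000 4.5000 10.5000 12.0000] v=[3.0000 -5.0000 7.0000 -4.0000]
Step 2: x=[3.7500 4.5000 11.7500 10.7500] v=[0.5000 0.0000 2.5000 -2.5000]
Step 3: x=[2.5000 7.7500 8.8750 11.5000] v=[-2.5000 6.5000 -5.7500 1.5000]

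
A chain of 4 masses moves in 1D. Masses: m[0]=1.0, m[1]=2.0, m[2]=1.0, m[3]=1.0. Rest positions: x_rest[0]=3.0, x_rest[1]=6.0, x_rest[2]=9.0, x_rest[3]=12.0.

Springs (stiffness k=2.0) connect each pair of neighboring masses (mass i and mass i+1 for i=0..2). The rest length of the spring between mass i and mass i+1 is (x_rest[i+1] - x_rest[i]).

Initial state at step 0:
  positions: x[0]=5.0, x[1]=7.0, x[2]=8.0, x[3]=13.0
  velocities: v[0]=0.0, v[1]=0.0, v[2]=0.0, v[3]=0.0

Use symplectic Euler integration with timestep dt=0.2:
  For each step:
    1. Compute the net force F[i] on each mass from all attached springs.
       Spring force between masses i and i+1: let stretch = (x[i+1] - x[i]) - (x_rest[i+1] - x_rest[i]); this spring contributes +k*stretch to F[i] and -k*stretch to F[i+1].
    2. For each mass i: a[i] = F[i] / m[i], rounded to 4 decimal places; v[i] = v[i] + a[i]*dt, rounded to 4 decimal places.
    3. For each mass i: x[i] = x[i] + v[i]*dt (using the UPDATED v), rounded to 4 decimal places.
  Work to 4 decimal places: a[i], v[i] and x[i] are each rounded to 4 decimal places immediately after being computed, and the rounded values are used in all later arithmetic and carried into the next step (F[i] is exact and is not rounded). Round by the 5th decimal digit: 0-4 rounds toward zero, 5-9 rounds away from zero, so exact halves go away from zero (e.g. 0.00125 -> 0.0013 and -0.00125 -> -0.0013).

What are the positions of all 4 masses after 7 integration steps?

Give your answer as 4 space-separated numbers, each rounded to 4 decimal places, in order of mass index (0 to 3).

Step 0: x=[5.0000 7.0000 8.0000 13.0000] v=[0.0000 0.0000 0.0000 0.0000]
Step 1: x=[4.9200 6.9600 8.3200 12.8400] v=[-0.4000 -0.2000 1.6000 -0.8000]
Step 2: x=[4.7632 6.8928 8.8928 12.5584] v=[-0.7840 -0.3360 2.8640 -1.4080]
Step 3: x=[4.5368 6.8204 9.5988 12.2236] v=[-1.1322 -0.3619 3.5302 -1.6742]
Step 4: x=[4.2530 6.7678 10.2926 11.9188] v=[-1.4188 -0.2629 3.4688 -1.5241]
Step 5: x=[3.9304 6.7556 10.8345 11.7239] v=[-1.6129 -0.0609 2.7094 -0.9746]
Step 6: x=[3.5938 6.7936 11.1212 11.6978] v=[-1.6828 0.1898 1.4336 -0.1304]
Step 7: x=[3.2732 6.8767 11.1078 11.8656] v=[-1.6029 0.4154 -0.0668 0.8390]

Answer: 3.2732 6.8767 11.1078 11.8656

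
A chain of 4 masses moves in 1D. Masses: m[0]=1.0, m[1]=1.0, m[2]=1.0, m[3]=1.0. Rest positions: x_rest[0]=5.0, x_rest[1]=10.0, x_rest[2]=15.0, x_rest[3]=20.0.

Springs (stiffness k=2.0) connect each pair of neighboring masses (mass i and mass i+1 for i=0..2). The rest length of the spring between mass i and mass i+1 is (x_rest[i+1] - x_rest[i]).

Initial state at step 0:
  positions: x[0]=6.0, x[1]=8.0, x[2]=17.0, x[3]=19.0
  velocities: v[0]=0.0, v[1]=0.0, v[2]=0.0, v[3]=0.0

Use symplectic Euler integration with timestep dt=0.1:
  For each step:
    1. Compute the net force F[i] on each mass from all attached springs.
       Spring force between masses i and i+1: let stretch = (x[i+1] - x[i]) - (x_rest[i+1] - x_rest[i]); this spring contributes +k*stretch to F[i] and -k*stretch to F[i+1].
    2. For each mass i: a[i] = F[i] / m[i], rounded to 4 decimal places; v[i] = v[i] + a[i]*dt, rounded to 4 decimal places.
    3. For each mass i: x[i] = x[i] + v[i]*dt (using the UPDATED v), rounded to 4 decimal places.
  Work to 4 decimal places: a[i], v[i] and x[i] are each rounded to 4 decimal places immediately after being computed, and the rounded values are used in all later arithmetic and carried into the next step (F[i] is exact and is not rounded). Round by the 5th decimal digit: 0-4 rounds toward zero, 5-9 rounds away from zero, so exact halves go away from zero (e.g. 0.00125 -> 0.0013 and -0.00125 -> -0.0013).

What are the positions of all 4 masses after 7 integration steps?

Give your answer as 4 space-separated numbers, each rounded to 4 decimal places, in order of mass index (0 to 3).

Step 0: x=[6.0000 8.0000 17.0000 19.0000] v=[0.0000 0.0000 0.0000 0.0000]
Step 1: x=[5.9400 8.1400 16.8600 19.0600] v=[-0.6000 1.4000 -1.4000 0.6000]
Step 2: x=[5.8240 8.4104 16.5896 19.1760] v=[-1.1600 2.7040 -2.7040 1.1600]
Step 3: x=[5.6597 8.7927 16.2073 19.3403] v=[-1.6427 3.8226 -3.8226 1.6427]
Step 4: x=[5.4581 9.2606 15.7394 19.5419] v=[-2.0161 4.6789 -4.6789 2.0161]
Step 5: x=[5.2325 9.7820 15.2180 19.7675] v=[-2.2556 5.2142 -5.2142 2.2556]
Step 6: x=[4.9979 10.3212 14.6789 20.0021] v=[-2.3457 5.3915 -5.3915 2.3457]
Step 7: x=[4.7698 10.8410 14.1591 20.2302] v=[-2.2810 5.1984 -5.1984 2.2811]

Answer: 4.7698 10.8410 14.1591 20.2302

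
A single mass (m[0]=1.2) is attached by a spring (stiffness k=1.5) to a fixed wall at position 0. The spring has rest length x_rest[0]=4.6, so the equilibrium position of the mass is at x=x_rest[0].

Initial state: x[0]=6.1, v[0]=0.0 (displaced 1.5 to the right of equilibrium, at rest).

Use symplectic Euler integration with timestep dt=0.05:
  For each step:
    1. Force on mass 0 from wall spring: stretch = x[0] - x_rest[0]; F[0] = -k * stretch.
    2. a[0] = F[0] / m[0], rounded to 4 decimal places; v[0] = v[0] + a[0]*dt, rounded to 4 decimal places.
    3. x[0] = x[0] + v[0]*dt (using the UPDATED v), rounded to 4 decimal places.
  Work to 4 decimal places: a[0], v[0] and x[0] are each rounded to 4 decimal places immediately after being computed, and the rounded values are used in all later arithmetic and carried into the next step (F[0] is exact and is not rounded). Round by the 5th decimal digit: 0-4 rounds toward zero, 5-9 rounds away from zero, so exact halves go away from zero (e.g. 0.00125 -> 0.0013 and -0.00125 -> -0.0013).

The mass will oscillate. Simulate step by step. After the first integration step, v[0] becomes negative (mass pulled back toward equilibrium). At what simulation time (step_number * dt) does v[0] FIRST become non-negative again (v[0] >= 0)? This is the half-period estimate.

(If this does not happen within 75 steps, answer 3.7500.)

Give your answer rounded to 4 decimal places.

Answer: 2.8500

Derivation:
Step 0: x=[6.1000] v=[0.0000]
Step 1: x=[6.0953] v=[-0.0938]
Step 2: x=[6.0859] v=[-0.1873]
Step 3: x=[6.0719] v=[-0.2802]
Step 4: x=[6.0533] v=[-0.3722]
Step 5: x=[6.0302] v=[-0.4630]
Step 6: x=[6.0026] v=[-0.5524]
Step 7: x=[5.9706] v=[-0.6401]
Step 8: x=[5.9343] v=[-0.7258]
Step 9: x=[5.8938] v=[-0.8092]
Step 10: x=[5.8493] v=[-0.8901]
Step 11: x=[5.8009] v=[-0.9682]
Step 12: x=[5.7487] v=[-1.0433]
Step 13: x=[5.6929] v=[-1.1151]
Step 14: x=[5.6337] v=[-1.1834]
Step 15: x=[5.5713] v=[-1.2480]
Step 16: x=[5.5059] v=[-1.3087]
Step 17: x=[5.4376] v=[-1.3653]
Step 18: x=[5.3667] v=[-1.4177]
Step 19: x=[5.2934] v=[-1.4656]
Step 20: x=[5.2180] v=[-1.5089]
Step 21: x=[5.1406] v=[-1.5475]
Step 22: x=[5.0615] v=[-1.5813]
Step 23: x=[4.9810] v=[-1.6101]
Step 24: x=[4.8993] v=[-1.6339]
Step 25: x=[4.8167] v=[-1.6526]
Step 26: x=[4.7334] v=[-1.6661]
Step 27: x=[4.6497] v=[-1.6744]
Step 28: x=[4.5658] v=[-1.6775]
Step 29: x=[4.4820] v=[-1.6754]
Step 30: x=[4.3986] v=[-1.6680]
Step 31: x=[4.3158] v=[-1.6554]
Step 32: x=[4.2339] v=[-1.6376]
Step 33: x=[4.1532] v=[-1.6147]
Step 34: x=[4.0739] v=[-1.5868]
Step 35: x=[3.9962] v=[-1.5539]
Step 36: x=[3.9204] v=[-1.5162]
Step 37: x=[3.8467] v=[-1.4737]
Step 38: x=[3.7754] v=[-1.4266]
Step 39: x=[3.7066] v=[-1.3751]
Step 40: x=[3.6406] v=[-1.3193]
Step 41: x=[3.5776] v=[-1.2593]
Step 42: x=[3.5178] v=[-1.1954]
Step 43: x=[3.4614] v=[-1.1278]
Step 44: x=[3.4086] v=[-1.0566]
Step 45: x=[3.3595] v=[-0.9821]
Step 46: x=[3.3143] v=[-0.9046]
Step 47: x=[3.2731] v=[-0.8242]
Step 48: x=[3.2360] v=[-0.7413]
Step 49: x=[3.2032] v=[-0.6561]
Step 50: x=[3.1748] v=[-0.5688]
Step 51: x=[3.1508] v=[-0.4797]
Step 52: x=[3.1313] v=[-0.3891]
Step 53: x=[3.1164] v=[-0.2973]
Step 54: x=[3.1062] v=[-0.2046]
Step 55: x=[3.1006] v=[-0.1112]
Step 56: x=[3.0997] v=[-0.0175]
Step 57: x=[3.1035] v=[0.0763]
First v>=0 after going negative at step 57, time=2.8500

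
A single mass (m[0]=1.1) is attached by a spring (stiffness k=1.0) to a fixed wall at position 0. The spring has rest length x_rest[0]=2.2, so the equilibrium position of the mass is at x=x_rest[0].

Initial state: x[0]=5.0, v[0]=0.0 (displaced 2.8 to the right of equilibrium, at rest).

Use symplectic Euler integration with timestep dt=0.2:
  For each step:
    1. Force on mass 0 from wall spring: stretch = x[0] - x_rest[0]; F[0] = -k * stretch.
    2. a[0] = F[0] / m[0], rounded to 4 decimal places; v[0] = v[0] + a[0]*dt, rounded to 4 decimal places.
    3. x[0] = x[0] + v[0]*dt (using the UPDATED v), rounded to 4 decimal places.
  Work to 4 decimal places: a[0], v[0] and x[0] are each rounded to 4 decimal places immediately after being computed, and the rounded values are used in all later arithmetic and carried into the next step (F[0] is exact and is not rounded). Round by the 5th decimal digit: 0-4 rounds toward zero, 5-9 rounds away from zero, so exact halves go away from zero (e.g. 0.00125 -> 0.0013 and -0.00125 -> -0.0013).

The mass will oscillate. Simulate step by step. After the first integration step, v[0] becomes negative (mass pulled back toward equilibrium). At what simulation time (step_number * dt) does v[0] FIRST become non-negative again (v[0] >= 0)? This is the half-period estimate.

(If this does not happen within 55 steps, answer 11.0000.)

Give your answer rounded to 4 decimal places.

Step 0: x=[5.0000] v=[0.0000]
Step 1: x=[4.8982] v=[-0.5091]
Step 2: x=[4.6983] v=[-0.9997]
Step 3: x=[4.4075] v=[-1.4539]
Step 4: x=[4.0364] v=[-1.8553]
Step 5: x=[3.5986] v=[-2.1892]
Step 6: x=[3.1099] v=[-2.4435]
Step 7: x=[2.5881] v=[-2.6089]
Step 8: x=[2.0522] v=[-2.6795]
Step 9: x=[1.5217] v=[-2.6526]
Step 10: x=[1.0158] v=[-2.5293]
Step 11: x=[0.5530] v=[-2.3140]
Step 12: x=[0.1501] v=[-2.0145]
Step 13: x=[-0.1783] v=[-1.6418]
Step 14: x=[-0.4202] v=[-1.2094]
Step 15: x=[-0.5668] v=[-0.7330]
Step 16: x=[-0.6128] v=[-0.2299]
Step 17: x=[-0.5565] v=[0.2815]
First v>=0 after going negative at step 17, time=3.4000

Answer: 3.4000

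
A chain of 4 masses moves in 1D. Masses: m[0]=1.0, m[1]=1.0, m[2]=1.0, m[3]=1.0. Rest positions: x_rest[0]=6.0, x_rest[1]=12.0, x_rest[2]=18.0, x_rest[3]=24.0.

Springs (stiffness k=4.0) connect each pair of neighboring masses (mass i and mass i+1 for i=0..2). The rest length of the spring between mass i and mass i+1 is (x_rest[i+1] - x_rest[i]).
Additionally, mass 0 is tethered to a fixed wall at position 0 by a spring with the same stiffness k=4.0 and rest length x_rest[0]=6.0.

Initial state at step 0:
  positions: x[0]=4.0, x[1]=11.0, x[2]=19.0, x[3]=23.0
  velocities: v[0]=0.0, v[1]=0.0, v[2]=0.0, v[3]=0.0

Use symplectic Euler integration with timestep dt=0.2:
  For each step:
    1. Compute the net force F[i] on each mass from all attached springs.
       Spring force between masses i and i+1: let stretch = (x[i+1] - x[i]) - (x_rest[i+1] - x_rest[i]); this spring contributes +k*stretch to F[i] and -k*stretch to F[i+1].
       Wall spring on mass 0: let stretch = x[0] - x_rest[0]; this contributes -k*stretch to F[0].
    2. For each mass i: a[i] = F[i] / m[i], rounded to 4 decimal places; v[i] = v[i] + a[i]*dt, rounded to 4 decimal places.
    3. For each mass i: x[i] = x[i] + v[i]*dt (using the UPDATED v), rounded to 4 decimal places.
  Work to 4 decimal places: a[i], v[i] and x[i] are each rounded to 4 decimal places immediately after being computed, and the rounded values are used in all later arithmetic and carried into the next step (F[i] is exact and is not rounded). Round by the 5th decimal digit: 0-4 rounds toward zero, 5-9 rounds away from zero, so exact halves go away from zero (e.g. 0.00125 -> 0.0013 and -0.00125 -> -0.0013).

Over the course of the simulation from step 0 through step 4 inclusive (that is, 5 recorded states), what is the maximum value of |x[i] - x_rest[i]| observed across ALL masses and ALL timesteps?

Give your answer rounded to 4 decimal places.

Answer: 2.0052

Derivation:
Step 0: x=[4.0000 11.0000 19.0000 23.0000] v=[0.0000 0.0000 0.0000 0.0000]
Step 1: x=[4.4800 11.1600 18.3600 23.3200] v=[2.4000 0.8000 -3.2000 1.6000]
Step 2: x=[5.3120 11.4032 17.3616 23.8064] v=[4.1600 1.2160 -4.9920 2.4320]
Step 3: x=[6.2687 11.6252 16.4410 24.2216] v=[4.7834 1.1098 -4.6029 2.0762]
Step 4: x=[7.0794 11.7606 15.9948 24.3519] v=[4.0536 0.6772 -2.2311 0.6517]
Max displacement = 2.0052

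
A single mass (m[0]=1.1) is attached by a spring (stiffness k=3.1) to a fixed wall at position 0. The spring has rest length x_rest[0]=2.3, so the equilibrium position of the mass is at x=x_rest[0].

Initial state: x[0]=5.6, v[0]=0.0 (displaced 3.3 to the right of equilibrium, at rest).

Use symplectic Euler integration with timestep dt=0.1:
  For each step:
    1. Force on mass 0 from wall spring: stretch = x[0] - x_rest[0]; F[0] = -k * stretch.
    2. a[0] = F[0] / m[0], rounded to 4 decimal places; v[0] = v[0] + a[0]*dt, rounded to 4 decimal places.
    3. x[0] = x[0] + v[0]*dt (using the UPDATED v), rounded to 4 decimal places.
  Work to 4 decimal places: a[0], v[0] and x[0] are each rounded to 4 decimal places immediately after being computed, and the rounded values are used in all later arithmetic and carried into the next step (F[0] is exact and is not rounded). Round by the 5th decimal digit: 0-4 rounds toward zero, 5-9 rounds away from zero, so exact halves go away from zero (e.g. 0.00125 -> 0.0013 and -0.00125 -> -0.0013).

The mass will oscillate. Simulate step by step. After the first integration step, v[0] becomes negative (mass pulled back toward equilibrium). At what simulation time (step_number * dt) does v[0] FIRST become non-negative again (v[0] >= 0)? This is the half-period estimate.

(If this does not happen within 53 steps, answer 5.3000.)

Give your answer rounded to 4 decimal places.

Step 0: x=[5.6000] v=[0.0000]
Step 1: x=[5.5070] v=[-0.9300]
Step 2: x=[5.3236] v=[-1.8338]
Step 3: x=[5.0550] v=[-2.6859]
Step 4: x=[4.7088] v=[-3.4623]
Step 5: x=[4.2947] v=[-4.1411]
Step 6: x=[3.8244] v=[-4.7032]
Step 7: x=[3.3111] v=[-5.1328]
Step 8: x=[2.7693] v=[-5.4178]
Step 9: x=[2.2143] v=[-5.5501]
Step 10: x=[1.6617] v=[-5.5260]
Step 11: x=[1.1271] v=[-5.3461]
Step 12: x=[0.6255] v=[-5.0156]
Step 13: x=[0.1711] v=[-4.5437]
Step 14: x=[-0.2233] v=[-3.9437]
Step 15: x=[-0.5466] v=[-3.2326]
Step 16: x=[-0.7896] v=[-2.4304]
Step 17: x=[-0.9456] v=[-1.5597]
Step 18: x=[-1.0101] v=[-0.6450]
Step 19: x=[-0.9813] v=[0.2879]
First v>=0 after going negative at step 19, time=1.9000

Answer: 1.9000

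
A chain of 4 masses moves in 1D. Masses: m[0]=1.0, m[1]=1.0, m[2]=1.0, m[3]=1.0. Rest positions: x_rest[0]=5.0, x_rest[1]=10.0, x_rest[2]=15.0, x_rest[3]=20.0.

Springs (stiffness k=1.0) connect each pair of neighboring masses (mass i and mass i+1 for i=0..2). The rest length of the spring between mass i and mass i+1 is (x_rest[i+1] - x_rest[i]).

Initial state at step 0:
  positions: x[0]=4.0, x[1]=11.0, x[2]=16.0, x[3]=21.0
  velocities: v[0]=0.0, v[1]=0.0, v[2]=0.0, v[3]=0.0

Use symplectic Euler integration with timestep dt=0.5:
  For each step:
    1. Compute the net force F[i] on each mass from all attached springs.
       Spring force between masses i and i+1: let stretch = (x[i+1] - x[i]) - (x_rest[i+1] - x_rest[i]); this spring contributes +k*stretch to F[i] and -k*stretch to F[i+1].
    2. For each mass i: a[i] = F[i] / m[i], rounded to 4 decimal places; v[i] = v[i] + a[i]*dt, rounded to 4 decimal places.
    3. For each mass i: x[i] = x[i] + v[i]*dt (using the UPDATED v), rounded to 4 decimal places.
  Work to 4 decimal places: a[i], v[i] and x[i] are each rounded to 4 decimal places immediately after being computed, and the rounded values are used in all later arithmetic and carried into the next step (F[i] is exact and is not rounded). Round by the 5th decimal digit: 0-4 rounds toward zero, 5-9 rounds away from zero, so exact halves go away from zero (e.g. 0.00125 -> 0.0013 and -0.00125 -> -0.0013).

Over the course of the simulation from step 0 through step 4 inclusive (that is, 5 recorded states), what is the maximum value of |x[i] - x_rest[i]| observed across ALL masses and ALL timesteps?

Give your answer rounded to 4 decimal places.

Answer: 1.2345

Derivation:
Step 0: x=[4.0000 11.0000 16.0000 21.0000] v=[0.0000 0.0000 0.0000 0.0000]
Step 1: x=[4.5000 10.5000 16.0000 21.0000] v=[1.0000 -1.0000 0.0000 0.0000]
Step 2: x=[5.2500 9.8750 15.8750 21.0000] v=[1.5000 -1.2500 -0.2500 0.0000]
Step 3: x=[5.9063 9.5938 15.5313 20.9688] v=[1.3125 -0.5625 -0.6875 -0.0625]
Step 4: x=[6.2345 9.8751 15.0626 20.8282] v=[0.6563 0.5625 -0.9375 -0.2813]
Max displacement = 1.2345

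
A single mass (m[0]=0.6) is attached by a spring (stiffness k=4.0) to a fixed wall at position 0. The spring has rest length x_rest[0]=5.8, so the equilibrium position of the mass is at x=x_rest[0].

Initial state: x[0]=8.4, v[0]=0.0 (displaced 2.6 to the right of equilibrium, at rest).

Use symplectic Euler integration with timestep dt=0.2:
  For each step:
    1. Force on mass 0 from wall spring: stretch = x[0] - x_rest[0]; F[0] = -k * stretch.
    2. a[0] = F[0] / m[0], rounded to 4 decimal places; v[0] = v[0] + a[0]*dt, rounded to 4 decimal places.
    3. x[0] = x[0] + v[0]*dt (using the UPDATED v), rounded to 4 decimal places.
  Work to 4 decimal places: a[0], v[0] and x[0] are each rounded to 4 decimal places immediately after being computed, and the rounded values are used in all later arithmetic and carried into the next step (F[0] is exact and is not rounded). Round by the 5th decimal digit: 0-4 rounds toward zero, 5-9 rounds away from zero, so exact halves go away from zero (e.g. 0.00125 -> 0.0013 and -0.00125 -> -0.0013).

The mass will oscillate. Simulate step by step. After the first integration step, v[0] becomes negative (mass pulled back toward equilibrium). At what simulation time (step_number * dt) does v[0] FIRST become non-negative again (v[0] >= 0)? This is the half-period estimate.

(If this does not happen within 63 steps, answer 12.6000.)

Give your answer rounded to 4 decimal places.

Answer: 1.4000

Derivation:
Step 0: x=[8.4000] v=[0.0000]
Step 1: x=[7.7067] v=[-3.4667]
Step 2: x=[6.5049] v=[-6.0090]
Step 3: x=[5.1151] v=[-6.9489]
Step 4: x=[3.9080] v=[-6.0357]
Step 5: x=[3.2054] v=[-3.5130]
Step 6: x=[3.1947] v=[-0.0535]
Step 7: x=[3.8787] v=[3.4202]
First v>=0 after going negative at step 7, time=1.4000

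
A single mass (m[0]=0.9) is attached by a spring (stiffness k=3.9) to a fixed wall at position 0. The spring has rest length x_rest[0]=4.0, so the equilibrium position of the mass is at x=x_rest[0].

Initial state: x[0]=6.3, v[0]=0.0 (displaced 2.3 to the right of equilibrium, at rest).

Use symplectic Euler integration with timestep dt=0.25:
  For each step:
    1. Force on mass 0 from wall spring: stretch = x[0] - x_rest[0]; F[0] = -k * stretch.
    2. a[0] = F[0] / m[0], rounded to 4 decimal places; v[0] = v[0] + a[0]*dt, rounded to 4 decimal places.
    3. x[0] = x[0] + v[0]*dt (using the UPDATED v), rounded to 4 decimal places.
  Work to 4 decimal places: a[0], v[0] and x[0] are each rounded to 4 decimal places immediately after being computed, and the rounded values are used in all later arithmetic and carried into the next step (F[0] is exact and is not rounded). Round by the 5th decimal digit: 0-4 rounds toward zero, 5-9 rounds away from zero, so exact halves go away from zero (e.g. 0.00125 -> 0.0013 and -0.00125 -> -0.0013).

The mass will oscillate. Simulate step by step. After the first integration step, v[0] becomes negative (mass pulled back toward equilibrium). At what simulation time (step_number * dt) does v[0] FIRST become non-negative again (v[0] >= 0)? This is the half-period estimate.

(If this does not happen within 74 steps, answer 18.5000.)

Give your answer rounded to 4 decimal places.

Step 0: x=[6.3000] v=[0.0000]
Step 1: x=[5.6771] v=[-2.4917]
Step 2: x=[4.6000] v=[-4.3086]
Step 3: x=[3.3604] v=[-4.9586]
Step 4: x=[2.2940] v=[-4.2657]
Step 5: x=[1.6896] v=[-2.4175]
Step 6: x=[1.7110] v=[0.0854]
First v>=0 after going negative at step 6, time=1.5000

Answer: 1.5000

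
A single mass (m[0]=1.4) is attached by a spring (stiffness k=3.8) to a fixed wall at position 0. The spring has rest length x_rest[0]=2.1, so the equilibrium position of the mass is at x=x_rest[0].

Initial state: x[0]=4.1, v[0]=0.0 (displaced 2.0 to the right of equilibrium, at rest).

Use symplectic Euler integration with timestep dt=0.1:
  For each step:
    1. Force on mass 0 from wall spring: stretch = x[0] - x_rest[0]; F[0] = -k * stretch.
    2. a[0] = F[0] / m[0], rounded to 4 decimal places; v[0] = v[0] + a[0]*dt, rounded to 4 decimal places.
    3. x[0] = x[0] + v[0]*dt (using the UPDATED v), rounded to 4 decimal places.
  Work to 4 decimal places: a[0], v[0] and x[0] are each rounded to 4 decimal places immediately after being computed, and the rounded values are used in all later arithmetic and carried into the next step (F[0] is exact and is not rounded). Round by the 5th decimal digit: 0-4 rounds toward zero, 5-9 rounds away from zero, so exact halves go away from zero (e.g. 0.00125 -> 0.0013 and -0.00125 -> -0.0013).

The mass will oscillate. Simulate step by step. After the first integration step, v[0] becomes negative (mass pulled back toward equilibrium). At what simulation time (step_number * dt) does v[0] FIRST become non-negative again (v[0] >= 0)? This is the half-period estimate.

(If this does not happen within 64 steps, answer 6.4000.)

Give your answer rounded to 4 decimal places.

Answer: 2.0000

Derivation:
Step 0: x=[4.1000] v=[0.0000]
Step 1: x=[4.0457] v=[-0.5429]
Step 2: x=[3.9386] v=[-1.0710]
Step 3: x=[3.7816] v=[-1.5701]
Step 4: x=[3.5790] v=[-2.0265]
Step 5: x=[3.3362] v=[-2.4279]
Step 6: x=[3.0599] v=[-2.7634]
Step 7: x=[2.7575] v=[-3.0239]
Step 8: x=[2.4373] v=[-3.2024]
Step 9: x=[2.1079] v=[-3.2940]
Step 10: x=[1.7783] v=[-3.2961]
Step 11: x=[1.4574] v=[-3.2088]
Step 12: x=[1.1540] v=[-3.0344]
Step 13: x=[0.8762] v=[-2.7776]
Step 14: x=[0.6317] v=[-2.4454]
Step 15: x=[0.4270] v=[-2.0469]
Step 16: x=[0.2677] v=[-1.5928]
Step 17: x=[0.1582] v=[-1.0955]
Step 18: x=[0.1014] v=[-0.5684]
Step 19: x=[0.0988] v=[-0.0259]
Step 20: x=[0.1505] v=[0.5173]
First v>=0 after going negative at step 20, time=2.0000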